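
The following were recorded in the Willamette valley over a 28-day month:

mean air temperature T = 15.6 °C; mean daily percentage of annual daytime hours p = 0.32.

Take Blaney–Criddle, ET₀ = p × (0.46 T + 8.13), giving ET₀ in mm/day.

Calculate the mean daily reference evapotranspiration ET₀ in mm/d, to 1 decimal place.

4.9 mm/d

ET₀ = 0.32 × (0.46 × 15.6 + 8.13) = 0.32 × 15.306 = 4.8979 mm/d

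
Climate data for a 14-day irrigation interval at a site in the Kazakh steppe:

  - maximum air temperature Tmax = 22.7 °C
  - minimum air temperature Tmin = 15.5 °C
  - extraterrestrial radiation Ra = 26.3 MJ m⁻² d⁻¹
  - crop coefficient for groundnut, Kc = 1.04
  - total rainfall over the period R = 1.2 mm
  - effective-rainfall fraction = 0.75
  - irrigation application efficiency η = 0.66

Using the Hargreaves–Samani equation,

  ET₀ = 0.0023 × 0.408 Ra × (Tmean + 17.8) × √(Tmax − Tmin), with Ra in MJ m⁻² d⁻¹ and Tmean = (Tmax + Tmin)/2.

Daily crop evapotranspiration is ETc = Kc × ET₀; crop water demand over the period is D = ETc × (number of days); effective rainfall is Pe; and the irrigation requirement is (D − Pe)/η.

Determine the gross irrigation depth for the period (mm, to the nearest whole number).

Tmean = (22.7 + 15.5)/2 = 19.10 °C
0.408 Ra = 0.408 × 26.3 = 10.7304 mm/d equivalent
ET₀ = 0.0023 × 10.7304 × (19.10 + 17.8) × √7.2 = 0.0023 × 10.7304 × 36.90 × 2.6833 = 2.4437 mm/d
ETc = Kc × ET₀ = 1.04 × 2.4437 = 2.5414 mm/d
Crop demand D = ETc × 14 d = 2.5414 × 14 = 35.580 mm
Pe = 0.75 × 1.2 = 0.900 mm
D − Pe = 35.580 − 0.900 = 34.680 mm
Gross irrigation = 34.680 / 0.66 = 52.545 mm

53 mm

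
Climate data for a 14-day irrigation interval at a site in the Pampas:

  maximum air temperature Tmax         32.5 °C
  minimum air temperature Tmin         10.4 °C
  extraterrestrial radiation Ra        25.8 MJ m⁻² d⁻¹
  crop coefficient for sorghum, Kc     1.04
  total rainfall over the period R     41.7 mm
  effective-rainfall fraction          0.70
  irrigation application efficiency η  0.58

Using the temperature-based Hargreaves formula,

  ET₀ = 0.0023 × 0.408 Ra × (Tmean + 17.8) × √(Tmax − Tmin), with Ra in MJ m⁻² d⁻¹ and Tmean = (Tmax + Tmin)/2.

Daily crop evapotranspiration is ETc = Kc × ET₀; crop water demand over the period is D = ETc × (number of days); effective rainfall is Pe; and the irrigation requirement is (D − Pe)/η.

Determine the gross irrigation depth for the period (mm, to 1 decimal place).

61.8 mm

Tmean = (32.5 + 10.4)/2 = 21.45 °C
0.408 Ra = 0.408 × 25.8 = 10.5264 mm/d equivalent
ET₀ = 0.0023 × 10.5264 × (21.45 + 17.8) × √22.1 = 0.0023 × 10.5264 × 39.25 × 4.7011 = 4.4673 mm/d
ETc = Kc × ET₀ = 1.04 × 4.4673 = 4.6460 mm/d
Crop demand D = ETc × 14 d = 4.6460 × 14 = 65.044 mm
Pe = 0.70 × 41.7 = 29.190 mm
D − Pe = 65.044 − 29.190 = 35.854 mm
Gross irrigation = 35.854 / 0.58 = 61.817 mm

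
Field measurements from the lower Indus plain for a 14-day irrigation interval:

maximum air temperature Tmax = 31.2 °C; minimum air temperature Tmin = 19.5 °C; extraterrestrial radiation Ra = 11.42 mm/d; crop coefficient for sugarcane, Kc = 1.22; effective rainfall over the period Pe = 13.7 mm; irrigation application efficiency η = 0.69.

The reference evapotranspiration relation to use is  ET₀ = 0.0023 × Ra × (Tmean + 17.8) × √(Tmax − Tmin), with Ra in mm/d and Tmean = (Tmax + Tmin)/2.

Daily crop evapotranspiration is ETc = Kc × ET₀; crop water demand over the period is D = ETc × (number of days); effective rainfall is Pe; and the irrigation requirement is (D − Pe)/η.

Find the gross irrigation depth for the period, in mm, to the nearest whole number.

Tmean = (31.2 + 19.5)/2 = 25.35 °C
ET₀ = 0.0023 × 11.42 × (25.35 + 17.8) × √11.7 = 0.0023 × 11.42 × 43.15 × 3.4205 = 3.8767 mm/d
ETc = Kc × ET₀ = 1.22 × 3.8767 = 4.7296 mm/d
Crop demand D = ETc × 14 d = 4.7296 × 14 = 66.214 mm
D − Pe = 66.214 − 13.7 = 52.514 mm
Gross irrigation = 52.514 / 0.69 = 76.107 mm

76 mm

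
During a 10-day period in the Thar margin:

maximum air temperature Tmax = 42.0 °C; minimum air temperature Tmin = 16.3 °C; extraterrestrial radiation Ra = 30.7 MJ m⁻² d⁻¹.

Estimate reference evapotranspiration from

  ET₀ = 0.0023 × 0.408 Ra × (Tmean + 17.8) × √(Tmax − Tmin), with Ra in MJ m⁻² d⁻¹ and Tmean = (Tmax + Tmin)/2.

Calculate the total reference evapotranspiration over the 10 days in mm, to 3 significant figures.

Tmean = (42.0 + 16.3)/2 = 29.15 °C
0.408 Ra = 0.408 × 30.7 = 12.5256 mm/d equivalent
ET₀ = 0.0023 × 12.5256 × (29.15 + 17.8) × √25.7 = 0.0023 × 12.5256 × 46.95 × 5.0695 = 6.8569 mm/d
Over 10 days: 6.8569 × 10 = 68.569 mm

68.6 mm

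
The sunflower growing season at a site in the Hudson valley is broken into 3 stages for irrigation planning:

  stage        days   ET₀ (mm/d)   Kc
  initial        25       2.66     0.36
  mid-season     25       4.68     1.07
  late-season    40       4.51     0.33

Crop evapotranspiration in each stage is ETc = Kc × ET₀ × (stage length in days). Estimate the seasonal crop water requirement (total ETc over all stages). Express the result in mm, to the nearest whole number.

initial: 0.36 × 2.66 × 25 = 23.94 mm
mid-season: 1.07 × 4.68 × 25 = 125.19 mm
late-season: 0.33 × 4.51 × 40 = 59.53 mm
Seasonal total = 208.66 mm

209 mm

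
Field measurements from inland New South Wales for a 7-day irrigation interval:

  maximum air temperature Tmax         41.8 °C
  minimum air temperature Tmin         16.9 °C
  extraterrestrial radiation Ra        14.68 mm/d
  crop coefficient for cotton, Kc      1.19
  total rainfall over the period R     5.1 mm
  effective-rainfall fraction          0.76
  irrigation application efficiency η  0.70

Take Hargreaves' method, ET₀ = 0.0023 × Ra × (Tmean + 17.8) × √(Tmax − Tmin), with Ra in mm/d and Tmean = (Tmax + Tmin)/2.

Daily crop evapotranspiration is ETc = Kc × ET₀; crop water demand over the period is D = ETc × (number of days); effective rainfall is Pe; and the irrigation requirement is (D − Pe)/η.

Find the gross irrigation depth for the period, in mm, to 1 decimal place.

Tmean = (41.8 + 16.9)/2 = 29.35 °C
ET₀ = 0.0023 × 14.68 × (29.35 + 17.8) × √24.9 = 0.0023 × 14.68 × 47.15 × 4.9900 = 7.9439 mm/d
ETc = Kc × ET₀ = 1.19 × 7.9439 = 9.4532 mm/d
Crop demand D = ETc × 7 d = 9.4532 × 7 = 66.172 mm
Pe = 0.76 × 5.1 = 3.876 mm
D − Pe = 66.172 − 3.876 = 62.296 mm
Gross irrigation = 62.296 / 0.70 = 88.994 mm

89.0 mm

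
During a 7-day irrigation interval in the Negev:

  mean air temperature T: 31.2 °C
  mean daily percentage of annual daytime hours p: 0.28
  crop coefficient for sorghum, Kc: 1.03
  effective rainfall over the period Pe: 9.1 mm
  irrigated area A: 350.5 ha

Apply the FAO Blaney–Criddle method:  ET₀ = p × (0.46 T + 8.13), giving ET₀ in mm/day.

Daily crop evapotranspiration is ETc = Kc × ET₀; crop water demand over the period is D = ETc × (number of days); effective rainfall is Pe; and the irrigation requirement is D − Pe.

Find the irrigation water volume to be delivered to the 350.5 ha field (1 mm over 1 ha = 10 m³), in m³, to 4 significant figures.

127200 m³

ET₀ = 0.28 × (0.46 × 31.2 + 8.13) = 0.28 × 22.482 = 6.2950 mm/d
ETc = Kc × ET₀ = 1.03 × 6.2950 = 6.4839 mm/d
Crop demand D = ETc × 7 d = 6.4839 × 7 = 45.387 mm
D − Pe = 45.387 − 9.1 = 36.287 mm
Volume = 36.287 mm × 350.5 ha × 10 = 127185.9 m³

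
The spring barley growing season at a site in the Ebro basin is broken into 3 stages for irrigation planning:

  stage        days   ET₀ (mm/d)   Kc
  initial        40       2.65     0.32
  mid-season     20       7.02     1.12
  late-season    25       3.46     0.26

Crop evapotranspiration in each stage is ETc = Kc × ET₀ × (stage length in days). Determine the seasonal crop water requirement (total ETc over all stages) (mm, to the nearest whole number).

214 mm

initial: 0.32 × 2.65 × 40 = 33.92 mm
mid-season: 1.12 × 7.02 × 20 = 157.25 mm
late-season: 0.26 × 3.46 × 25 = 22.49 mm
Seasonal total = 213.66 mm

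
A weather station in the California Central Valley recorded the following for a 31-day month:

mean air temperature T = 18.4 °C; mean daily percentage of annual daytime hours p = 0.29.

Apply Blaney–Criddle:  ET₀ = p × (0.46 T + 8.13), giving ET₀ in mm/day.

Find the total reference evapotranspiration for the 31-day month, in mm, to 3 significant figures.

ET₀ = 0.29 × (0.46 × 18.4 + 8.13) = 0.29 × 16.594 = 4.8123 mm/d
Monthly total = 4.8123 × 31 = 149.181 mm

149 mm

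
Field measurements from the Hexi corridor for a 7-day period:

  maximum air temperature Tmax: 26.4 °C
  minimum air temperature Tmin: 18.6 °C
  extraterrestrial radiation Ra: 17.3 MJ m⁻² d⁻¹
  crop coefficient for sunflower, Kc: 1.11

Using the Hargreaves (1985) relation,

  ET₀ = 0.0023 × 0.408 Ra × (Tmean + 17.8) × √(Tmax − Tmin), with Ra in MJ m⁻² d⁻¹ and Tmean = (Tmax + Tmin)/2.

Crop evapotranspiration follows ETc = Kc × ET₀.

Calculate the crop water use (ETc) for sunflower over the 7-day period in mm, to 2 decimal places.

Tmean = (26.4 + 18.6)/2 = 22.50 °C
0.408 Ra = 0.408 × 17.3 = 7.0584 mm/d equivalent
ET₀ = 0.0023 × 7.0584 × (22.50 + 17.8) × √7.8 = 0.0023 × 7.0584 × 40.30 × 2.7928 = 1.8272 mm/d
ETc = Kc × ET₀ = 1.11 × 1.8272 = 2.0282 mm/d
Over 7 days: 2.0282 × 7 = 14.197 mm

14.20 mm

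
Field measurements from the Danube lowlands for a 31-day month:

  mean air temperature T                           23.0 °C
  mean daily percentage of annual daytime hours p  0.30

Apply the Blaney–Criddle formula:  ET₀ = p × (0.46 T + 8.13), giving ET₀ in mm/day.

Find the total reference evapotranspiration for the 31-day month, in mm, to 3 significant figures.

ET₀ = 0.30 × (0.46 × 23.0 + 8.13) = 0.30 × 18.710 = 5.6130 mm/d
Monthly total = 5.6130 × 31 = 174.003 mm

174 mm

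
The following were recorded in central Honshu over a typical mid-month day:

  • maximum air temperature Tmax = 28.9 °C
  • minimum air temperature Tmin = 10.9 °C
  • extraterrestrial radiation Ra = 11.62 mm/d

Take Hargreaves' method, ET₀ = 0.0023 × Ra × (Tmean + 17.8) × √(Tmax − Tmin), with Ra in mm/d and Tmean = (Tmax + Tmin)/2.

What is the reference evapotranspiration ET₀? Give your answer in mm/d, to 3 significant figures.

Tmean = (28.9 + 10.9)/2 = 19.90 °C
ET₀ = 0.0023 × 11.62 × (19.90 + 17.8) × √18.0 = 0.0023 × 11.62 × 37.70 × 4.2426 = 4.2747 mm/d

4.27 mm/d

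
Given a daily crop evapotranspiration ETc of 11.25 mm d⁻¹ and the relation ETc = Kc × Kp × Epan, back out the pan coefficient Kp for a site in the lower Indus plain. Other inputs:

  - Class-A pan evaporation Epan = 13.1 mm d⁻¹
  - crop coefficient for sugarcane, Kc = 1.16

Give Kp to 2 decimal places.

ETc = Kc × Kp × Epan  ⇒  Kp = ETc / (Kc × Epan)
Kp = 11.25 / (1.16 × 13.1) = 11.25 / 15.196 = 0.7403

0.74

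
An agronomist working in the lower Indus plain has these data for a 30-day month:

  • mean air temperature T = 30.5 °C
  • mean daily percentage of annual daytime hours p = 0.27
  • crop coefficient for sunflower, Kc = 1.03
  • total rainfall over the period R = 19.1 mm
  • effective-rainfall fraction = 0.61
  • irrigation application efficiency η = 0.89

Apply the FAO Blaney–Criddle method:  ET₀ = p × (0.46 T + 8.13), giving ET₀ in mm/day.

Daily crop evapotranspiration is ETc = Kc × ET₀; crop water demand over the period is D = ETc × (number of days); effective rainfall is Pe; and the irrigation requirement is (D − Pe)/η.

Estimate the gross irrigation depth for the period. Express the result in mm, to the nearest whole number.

195 mm

ET₀ = 0.27 × (0.46 × 30.5 + 8.13) = 0.27 × 22.160 = 5.9832 mm/d
ETc = Kc × ET₀ = 1.03 × 5.9832 = 6.1627 mm/d
Crop demand D = ETc × 30 d = 6.1627 × 30 = 184.881 mm
Pe = 0.61 × 19.1 = 11.651 mm
D − Pe = 184.881 − 11.651 = 173.230 mm
Gross irrigation = 173.230 / 0.89 = 194.640 mm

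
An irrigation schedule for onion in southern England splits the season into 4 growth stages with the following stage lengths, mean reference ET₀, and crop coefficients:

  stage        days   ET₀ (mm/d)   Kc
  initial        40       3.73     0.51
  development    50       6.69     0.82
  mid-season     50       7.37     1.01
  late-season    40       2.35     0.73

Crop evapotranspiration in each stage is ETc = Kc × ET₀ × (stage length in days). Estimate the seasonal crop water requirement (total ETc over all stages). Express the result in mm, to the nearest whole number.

791 mm

initial: 0.51 × 3.73 × 40 = 76.09 mm
development: 0.82 × 6.69 × 50 = 274.29 mm
mid-season: 1.01 × 7.37 × 50 = 372.19 mm
late-season: 0.73 × 2.35 × 40 = 68.62 mm
Seasonal total = 791.19 mm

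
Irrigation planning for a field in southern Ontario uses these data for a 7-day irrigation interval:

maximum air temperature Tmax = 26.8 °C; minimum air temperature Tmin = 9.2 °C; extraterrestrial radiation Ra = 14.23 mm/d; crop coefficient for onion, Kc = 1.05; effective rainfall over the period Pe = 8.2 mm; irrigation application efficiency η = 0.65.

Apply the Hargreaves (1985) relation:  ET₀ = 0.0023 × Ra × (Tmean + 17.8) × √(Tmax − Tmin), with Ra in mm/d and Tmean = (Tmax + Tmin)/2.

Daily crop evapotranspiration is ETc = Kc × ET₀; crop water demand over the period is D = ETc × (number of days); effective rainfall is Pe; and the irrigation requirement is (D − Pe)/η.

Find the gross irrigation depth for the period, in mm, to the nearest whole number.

43 mm

Tmean = (26.8 + 9.2)/2 = 18.00 °C
ET₀ = 0.0023 × 14.23 × (18.00 + 17.8) × √17.6 = 0.0023 × 14.23 × 35.80 × 4.1952 = 4.9155 mm/d
ETc = Kc × ET₀ = 1.05 × 4.9155 = 5.1613 mm/d
Crop demand D = ETc × 7 d = 5.1613 × 7 = 36.129 mm
D − Pe = 36.129 − 8.2 = 27.929 mm
Gross irrigation = 27.929 / 0.65 = 42.968 mm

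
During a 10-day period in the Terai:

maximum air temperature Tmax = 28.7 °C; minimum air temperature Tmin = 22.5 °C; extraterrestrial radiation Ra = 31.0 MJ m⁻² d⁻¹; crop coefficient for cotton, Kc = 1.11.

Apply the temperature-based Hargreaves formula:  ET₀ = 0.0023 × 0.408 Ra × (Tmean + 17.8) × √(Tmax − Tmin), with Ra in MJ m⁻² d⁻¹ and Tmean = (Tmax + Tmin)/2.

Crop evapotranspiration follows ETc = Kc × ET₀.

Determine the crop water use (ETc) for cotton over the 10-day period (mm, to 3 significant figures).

34.9 mm

Tmean = (28.7 + 22.5)/2 = 25.60 °C
0.408 Ra = 0.408 × 31.0 = 12.6480 mm/d equivalent
ET₀ = 0.0023 × 12.6480 × (25.60 + 17.8) × √6.2 = 0.0023 × 12.6480 × 43.40 × 2.4900 = 3.1437 mm/d
ETc = Kc × ET₀ = 1.11 × 3.1437 = 3.4895 mm/d
Over 10 days: 3.4895 × 10 = 34.895 mm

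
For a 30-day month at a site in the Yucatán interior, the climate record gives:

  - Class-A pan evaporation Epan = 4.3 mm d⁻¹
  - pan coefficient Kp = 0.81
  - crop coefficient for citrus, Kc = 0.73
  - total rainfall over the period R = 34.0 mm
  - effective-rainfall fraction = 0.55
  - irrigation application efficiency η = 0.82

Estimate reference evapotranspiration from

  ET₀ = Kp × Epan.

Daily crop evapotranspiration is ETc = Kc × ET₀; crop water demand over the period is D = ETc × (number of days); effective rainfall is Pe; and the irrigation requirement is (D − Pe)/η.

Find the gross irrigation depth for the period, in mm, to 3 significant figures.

ET₀ = 0.81 × 4.3 = 3.4830 mm/d
ETc = Kc × ET₀ = 0.73 × 3.4830 = 2.5426 mm/d
Crop demand D = ETc × 30 d = 2.5426 × 30 = 76.278 mm
Pe = 0.55 × 34.0 = 18.700 mm
D − Pe = 76.278 − 18.700 = 57.578 mm
Gross irrigation = 57.578 / 0.82 = 70.217 mm

70.2 mm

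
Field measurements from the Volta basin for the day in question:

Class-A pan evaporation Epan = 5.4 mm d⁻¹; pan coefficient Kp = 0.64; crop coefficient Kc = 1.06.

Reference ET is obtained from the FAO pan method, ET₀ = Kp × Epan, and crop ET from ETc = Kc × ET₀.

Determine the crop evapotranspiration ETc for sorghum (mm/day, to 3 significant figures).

ET₀ = 0.64 × 5.4 = 3.4560 mm/d
ETc = Kc × ET₀ = 1.06 × 3.4560 = 3.6634 mm/d

3.66 mm/day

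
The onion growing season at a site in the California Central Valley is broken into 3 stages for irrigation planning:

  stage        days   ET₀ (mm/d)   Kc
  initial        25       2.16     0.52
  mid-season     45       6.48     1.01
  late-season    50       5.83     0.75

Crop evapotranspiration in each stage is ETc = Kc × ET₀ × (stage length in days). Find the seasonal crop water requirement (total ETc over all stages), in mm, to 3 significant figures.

initial: 0.52 × 2.16 × 25 = 28.08 mm
mid-season: 1.01 × 6.48 × 45 = 294.52 mm
late-season: 0.75 × 5.83 × 50 = 218.63 mm
Seasonal total = 541.23 mm

541 mm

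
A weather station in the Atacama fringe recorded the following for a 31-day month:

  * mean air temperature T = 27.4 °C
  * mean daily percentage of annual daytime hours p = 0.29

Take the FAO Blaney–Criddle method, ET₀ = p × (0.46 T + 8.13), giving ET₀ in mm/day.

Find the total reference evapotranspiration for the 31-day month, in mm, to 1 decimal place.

186.4 mm

ET₀ = 0.29 × (0.46 × 27.4 + 8.13) = 0.29 × 20.734 = 6.0129 mm/d
Monthly total = 6.0129 × 31 = 186.400 mm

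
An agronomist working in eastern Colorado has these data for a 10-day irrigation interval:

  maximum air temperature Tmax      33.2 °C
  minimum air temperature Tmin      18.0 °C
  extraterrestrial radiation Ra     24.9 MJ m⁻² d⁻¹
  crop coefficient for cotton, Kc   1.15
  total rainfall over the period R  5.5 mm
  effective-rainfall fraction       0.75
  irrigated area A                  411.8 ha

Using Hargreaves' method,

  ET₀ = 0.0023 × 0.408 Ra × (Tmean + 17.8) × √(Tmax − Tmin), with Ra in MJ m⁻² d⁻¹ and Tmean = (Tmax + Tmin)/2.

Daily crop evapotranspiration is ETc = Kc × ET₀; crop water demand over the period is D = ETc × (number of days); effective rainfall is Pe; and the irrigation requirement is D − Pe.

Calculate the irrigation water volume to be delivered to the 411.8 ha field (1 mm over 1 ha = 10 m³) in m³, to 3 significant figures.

170000 m³

Tmean = (33.2 + 18.0)/2 = 25.60 °C
0.408 Ra = 0.408 × 24.9 = 10.1592 mm/d equivalent
ET₀ = 0.0023 × 10.1592 × (25.60 + 17.8) × √15.2 = 0.0023 × 10.1592 × 43.40 × 3.8987 = 3.9536 mm/d
ETc = Kc × ET₀ = 1.15 × 3.9536 = 4.5466 mm/d
Crop demand D = ETc × 10 d = 4.5466 × 10 = 45.466 mm
Pe = 0.75 × 5.5 = 4.125 mm
D − Pe = 45.466 − 4.125 = 41.341 mm
Volume = 41.341 mm × 411.8 ha × 10 = 170242.2 m³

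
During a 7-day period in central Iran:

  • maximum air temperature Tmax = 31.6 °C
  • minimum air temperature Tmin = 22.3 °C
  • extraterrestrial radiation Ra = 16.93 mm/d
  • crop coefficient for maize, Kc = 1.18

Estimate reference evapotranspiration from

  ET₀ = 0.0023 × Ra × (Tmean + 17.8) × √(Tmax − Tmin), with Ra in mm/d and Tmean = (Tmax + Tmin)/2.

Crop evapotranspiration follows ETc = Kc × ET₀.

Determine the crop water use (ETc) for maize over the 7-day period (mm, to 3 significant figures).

43.9 mm

Tmean = (31.6 + 22.3)/2 = 26.95 °C
ET₀ = 0.0023 × 16.93 × (26.95 + 17.8) × √9.3 = 0.0023 × 16.93 × 44.75 × 3.0496 = 5.3140 mm/d
ETc = Kc × ET₀ = 1.18 × 5.3140 = 6.2705 mm/d
Over 7 days: 6.2705 × 7 = 43.894 mm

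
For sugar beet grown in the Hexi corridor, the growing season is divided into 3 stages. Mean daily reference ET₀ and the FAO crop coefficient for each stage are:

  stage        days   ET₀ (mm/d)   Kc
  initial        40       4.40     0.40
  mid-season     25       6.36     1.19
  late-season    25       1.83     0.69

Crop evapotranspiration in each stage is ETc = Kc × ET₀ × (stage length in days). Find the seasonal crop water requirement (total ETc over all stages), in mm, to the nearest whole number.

291 mm

initial: 0.40 × 4.40 × 40 = 70.40 mm
mid-season: 1.19 × 6.36 × 25 = 189.21 mm
late-season: 0.69 × 1.83 × 25 = 31.57 mm
Seasonal total = 291.18 mm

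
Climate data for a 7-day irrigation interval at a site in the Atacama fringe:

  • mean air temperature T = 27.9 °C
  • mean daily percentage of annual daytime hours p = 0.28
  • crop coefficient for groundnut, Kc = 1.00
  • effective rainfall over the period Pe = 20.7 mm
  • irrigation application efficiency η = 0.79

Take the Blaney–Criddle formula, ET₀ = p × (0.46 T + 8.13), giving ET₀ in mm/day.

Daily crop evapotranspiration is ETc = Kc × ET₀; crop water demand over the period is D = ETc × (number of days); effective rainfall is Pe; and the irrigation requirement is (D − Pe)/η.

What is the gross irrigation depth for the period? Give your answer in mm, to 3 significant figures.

ET₀ = 0.28 × (0.46 × 27.9 + 8.13) = 0.28 × 20.964 = 5.8699 mm/d
ETc = Kc × ET₀ = 1.00 × 5.8699 = 5.8699 mm/d
Crop demand D = ETc × 7 d = 5.8699 × 7 = 41.089 mm
D − Pe = 41.089 − 20.7 = 20.389 mm
Gross irrigation = 20.389 / 0.79 = 25.809 mm

25.8 mm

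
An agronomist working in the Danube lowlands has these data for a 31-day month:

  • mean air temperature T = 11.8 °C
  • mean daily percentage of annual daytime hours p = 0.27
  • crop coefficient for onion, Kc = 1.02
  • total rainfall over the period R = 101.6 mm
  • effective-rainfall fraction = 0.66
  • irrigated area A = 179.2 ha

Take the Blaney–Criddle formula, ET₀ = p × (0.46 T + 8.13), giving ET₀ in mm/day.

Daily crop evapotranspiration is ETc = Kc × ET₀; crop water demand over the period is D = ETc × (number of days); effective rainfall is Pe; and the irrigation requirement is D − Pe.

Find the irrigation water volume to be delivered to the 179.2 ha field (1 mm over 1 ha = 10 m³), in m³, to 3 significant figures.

87300 m³

ET₀ = 0.27 × (0.46 × 11.8 + 8.13) = 0.27 × 13.558 = 3.6607 mm/d
ETc = Kc × ET₀ = 1.02 × 3.6607 = 3.7339 mm/d
Crop demand D = ETc × 31 d = 3.7339 × 31 = 115.751 mm
Pe = 0.66 × 101.6 = 67.056 mm
D − Pe = 115.751 − 67.056 = 48.695 mm
Volume = 48.695 mm × 179.2 ha × 10 = 87261.4 m³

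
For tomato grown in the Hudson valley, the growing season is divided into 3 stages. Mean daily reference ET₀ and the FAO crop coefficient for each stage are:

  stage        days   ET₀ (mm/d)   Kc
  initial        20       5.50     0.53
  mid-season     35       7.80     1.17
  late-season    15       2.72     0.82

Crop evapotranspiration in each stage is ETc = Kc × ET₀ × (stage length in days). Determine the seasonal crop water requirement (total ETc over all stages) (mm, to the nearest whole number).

411 mm

initial: 0.53 × 5.50 × 20 = 58.30 mm
mid-season: 1.17 × 7.80 × 35 = 319.41 mm
late-season: 0.82 × 2.72 × 15 = 33.46 mm
Seasonal total = 411.17 mm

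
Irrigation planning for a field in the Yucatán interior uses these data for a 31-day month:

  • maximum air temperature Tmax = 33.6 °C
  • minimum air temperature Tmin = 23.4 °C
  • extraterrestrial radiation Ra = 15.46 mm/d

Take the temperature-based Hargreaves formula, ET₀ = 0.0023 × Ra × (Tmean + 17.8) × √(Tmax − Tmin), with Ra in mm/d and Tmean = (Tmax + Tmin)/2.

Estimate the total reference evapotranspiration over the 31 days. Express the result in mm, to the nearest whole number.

163 mm

Tmean = (33.6 + 23.4)/2 = 28.50 °C
ET₀ = 0.0023 × 15.46 × (28.50 + 17.8) × √10.2 = 0.0023 × 15.46 × 46.30 × 3.1937 = 5.2579 mm/d
Over 31 days: 5.2579 × 31 = 162.995 mm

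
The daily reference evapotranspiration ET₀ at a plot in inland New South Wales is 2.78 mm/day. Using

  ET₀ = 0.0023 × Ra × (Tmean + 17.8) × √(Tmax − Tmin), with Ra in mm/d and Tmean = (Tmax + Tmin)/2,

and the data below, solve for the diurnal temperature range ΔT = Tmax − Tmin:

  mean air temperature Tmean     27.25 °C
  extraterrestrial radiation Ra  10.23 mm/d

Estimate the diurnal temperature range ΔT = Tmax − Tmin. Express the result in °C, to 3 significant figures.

6.88 °C

√ΔT = ET₀ / [0.0023 × Ra × (Tmean+17.8)] = 2.78 / (0.0023 × 10.23 × 45.05) = 2.6227
ΔT = 2.6227² = 6.879 °C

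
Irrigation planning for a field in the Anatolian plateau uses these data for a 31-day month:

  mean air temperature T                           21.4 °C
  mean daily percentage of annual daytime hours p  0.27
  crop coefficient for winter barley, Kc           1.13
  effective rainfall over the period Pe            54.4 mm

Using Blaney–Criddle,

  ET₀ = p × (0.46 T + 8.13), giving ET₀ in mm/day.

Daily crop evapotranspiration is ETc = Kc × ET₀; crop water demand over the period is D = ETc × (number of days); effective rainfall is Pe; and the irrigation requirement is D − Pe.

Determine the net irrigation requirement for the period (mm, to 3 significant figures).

116 mm

ET₀ = 0.27 × (0.46 × 21.4 + 8.13) = 0.27 × 17.974 = 4.8530 mm/d
ETc = Kc × ET₀ = 1.13 × 4.8530 = 5.4839 mm/d
Crop demand D = ETc × 31 d = 5.4839 × 31 = 170.001 mm
D − Pe = 170.001 − 54.4 = 115.601 mm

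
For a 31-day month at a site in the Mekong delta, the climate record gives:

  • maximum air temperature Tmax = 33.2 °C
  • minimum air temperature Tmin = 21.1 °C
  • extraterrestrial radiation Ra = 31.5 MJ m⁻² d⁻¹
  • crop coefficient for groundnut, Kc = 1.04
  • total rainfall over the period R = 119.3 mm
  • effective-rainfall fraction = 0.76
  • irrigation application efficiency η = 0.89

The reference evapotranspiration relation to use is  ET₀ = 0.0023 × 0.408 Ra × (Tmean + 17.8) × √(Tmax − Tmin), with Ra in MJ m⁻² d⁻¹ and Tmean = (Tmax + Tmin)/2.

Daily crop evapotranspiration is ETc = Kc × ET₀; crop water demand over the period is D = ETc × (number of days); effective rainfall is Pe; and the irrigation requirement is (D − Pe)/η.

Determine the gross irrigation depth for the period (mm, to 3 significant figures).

65.6 mm

Tmean = (33.2 + 21.1)/2 = 27.15 °C
0.408 Ra = 0.408 × 31.5 = 12.8520 mm/d equivalent
ET₀ = 0.0023 × 12.8520 × (27.15 + 17.8) × √12.1 = 0.0023 × 12.8520 × 44.95 × 3.4785 = 4.6219 mm/d
ETc = Kc × ET₀ = 1.04 × 4.6219 = 4.8068 mm/d
Crop demand D = ETc × 31 d = 4.8068 × 31 = 149.011 mm
Pe = 0.76 × 119.3 = 90.668 mm
D − Pe = 149.011 − 90.668 = 58.343 mm
Gross irrigation = 58.343 / 0.89 = 65.554 mm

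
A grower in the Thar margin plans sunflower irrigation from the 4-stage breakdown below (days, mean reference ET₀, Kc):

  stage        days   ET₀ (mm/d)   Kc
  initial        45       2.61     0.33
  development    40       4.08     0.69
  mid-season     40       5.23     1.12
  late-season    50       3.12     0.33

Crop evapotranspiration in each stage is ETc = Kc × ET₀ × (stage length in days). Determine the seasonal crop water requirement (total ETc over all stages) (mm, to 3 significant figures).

437 mm

initial: 0.33 × 2.61 × 45 = 38.76 mm
development: 0.69 × 4.08 × 40 = 112.61 mm
mid-season: 1.12 × 5.23 × 40 = 234.30 mm
late-season: 0.33 × 3.12 × 50 = 51.48 mm
Seasonal total = 437.15 mm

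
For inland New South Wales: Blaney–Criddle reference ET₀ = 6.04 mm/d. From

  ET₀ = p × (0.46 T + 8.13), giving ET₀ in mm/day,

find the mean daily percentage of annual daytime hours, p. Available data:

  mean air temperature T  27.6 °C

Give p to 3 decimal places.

p = ET₀ / (0.46 T + 8.13) = 6.04 / (0.46 × 27.6 + 8.13) = 6.04 / 20.826 = 0.2900

0.290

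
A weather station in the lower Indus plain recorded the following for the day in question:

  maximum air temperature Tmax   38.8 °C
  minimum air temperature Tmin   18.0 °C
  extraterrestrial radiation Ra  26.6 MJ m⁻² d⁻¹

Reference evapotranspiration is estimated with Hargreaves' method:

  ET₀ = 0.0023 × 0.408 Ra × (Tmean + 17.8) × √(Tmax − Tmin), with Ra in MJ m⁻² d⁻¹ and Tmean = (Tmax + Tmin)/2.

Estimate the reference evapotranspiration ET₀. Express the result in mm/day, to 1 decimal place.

5.3 mm/day

Tmean = (38.8 + 18.0)/2 = 28.40 °C
0.408 Ra = 0.408 × 26.6 = 10.8528 mm/d equivalent
ET₀ = 0.0023 × 10.8528 × (28.40 + 17.8) × √20.8 = 0.0023 × 10.8528 × 46.20 × 4.5607 = 5.2595 mm/d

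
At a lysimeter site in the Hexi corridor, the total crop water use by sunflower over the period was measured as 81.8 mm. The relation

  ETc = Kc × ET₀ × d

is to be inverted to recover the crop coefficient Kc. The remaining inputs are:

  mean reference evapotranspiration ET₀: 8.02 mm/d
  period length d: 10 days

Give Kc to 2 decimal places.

1.02

ETc = Kc × ET₀ × d  ⇒  Kc = ETc / (ET₀ × d)
Kc = 81.8 / (8.02 × 10) = 81.8 / 80.20 = 1.0200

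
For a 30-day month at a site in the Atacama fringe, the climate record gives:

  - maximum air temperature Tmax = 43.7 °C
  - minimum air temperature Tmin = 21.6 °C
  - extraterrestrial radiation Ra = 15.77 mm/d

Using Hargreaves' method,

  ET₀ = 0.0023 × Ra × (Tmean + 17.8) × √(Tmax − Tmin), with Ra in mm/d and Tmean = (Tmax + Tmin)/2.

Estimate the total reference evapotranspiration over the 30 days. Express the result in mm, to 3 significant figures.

258 mm

Tmean = (43.7 + 21.6)/2 = 32.65 °C
ET₀ = 0.0023 × 15.77 × (32.65 + 17.8) × √22.1 = 0.0023 × 15.77 × 50.45 × 4.7011 = 8.6024 mm/d
Over 30 days: 8.6024 × 30 = 258.072 mm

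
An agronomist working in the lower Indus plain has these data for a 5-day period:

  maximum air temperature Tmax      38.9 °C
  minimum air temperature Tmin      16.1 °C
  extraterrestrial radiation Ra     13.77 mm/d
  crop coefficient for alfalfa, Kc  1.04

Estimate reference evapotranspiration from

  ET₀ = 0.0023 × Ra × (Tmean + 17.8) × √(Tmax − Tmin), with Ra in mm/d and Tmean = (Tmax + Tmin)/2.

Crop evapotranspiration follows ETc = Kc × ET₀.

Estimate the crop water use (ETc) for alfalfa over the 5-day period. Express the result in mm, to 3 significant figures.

35.6 mm

Tmean = (38.9 + 16.1)/2 = 27.50 °C
ET₀ = 0.0023 × 13.77 × (27.50 + 17.8) × √22.8 = 0.0023 × 13.77 × 45.30 × 4.7749 = 6.8505 mm/d
ETc = Kc × ET₀ = 1.04 × 6.8505 = 7.1245 mm/d
Over 5 days: 7.1245 × 5 = 35.623 mm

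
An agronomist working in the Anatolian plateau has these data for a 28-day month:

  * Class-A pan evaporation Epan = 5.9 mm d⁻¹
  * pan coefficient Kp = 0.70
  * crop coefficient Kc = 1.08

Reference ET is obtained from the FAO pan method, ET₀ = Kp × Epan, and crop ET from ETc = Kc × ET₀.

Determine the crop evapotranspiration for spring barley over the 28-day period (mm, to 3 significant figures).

125 mm

ET₀ = 0.70 × 5.9 = 4.1300 mm/d
ETc = Kc × ET₀ = 1.08 × 4.1300 = 4.4604 mm/d
Over 28 days: 4.4604 × 28 = 124.891 mm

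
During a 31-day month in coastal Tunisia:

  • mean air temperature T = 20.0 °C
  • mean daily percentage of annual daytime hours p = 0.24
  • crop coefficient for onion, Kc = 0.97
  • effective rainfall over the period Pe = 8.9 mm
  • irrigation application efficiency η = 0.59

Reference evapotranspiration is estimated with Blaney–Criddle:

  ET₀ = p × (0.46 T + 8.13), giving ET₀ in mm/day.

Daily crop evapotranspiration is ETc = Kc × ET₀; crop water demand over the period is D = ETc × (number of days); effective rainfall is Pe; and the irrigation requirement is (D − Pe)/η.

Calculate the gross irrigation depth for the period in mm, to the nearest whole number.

197 mm

ET₀ = 0.24 × (0.46 × 20.0 + 8.13) = 0.24 × 17.330 = 4.1592 mm/d
ETc = Kc × ET₀ = 0.97 × 4.1592 = 4.0344 mm/d
Crop demand D = ETc × 31 d = 4.0344 × 31 = 125.066 mm
D − Pe = 125.066 − 8.9 = 116.166 mm
Gross irrigation = 116.166 / 0.59 = 196.892 mm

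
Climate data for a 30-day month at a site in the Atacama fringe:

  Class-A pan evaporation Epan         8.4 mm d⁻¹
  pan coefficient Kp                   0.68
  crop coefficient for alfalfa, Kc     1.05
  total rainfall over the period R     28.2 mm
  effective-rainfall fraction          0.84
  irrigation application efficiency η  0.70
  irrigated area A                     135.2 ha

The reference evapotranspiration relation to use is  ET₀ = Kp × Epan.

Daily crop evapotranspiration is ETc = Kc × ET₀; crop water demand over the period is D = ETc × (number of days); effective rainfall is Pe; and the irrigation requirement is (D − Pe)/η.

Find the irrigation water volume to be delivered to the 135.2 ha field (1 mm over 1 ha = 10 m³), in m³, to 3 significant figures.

302000 m³

ET₀ = 0.68 × 8.4 = 5.7120 mm/d
ETc = Kc × ET₀ = 1.05 × 5.7120 = 5.9976 mm/d
Crop demand D = ETc × 30 d = 5.9976 × 30 = 179.928 mm
Pe = 0.84 × 28.2 = 23.688 mm
D − Pe = 179.928 − 23.688 = 156.240 mm
Gross irrigation = 156.240 / 0.70 = 223.200 mm
Volume = 223.200 mm × 135.2 ha × 10 = 301766.4 m³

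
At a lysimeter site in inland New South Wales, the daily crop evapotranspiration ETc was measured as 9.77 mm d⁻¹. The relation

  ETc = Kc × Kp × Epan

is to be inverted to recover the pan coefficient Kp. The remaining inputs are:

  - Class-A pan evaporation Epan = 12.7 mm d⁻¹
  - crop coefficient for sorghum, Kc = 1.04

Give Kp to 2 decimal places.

ETc = Kc × Kp × Epan  ⇒  Kp = ETc / (Kc × Epan)
Kp = 9.77 / (1.04 × 12.7) = 9.77 / 13.208 = 0.7397

0.74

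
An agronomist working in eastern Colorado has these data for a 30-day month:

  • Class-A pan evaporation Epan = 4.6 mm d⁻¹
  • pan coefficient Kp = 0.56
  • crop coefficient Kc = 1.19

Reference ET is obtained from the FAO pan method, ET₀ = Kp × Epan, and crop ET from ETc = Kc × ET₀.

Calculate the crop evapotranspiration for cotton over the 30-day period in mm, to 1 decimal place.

92.0 mm

ET₀ = 0.56 × 4.6 = 2.5760 mm/d
ETc = Kc × ET₀ = 1.19 × 2.5760 = 3.0654 mm/d
Over 30 days: 3.0654 × 30 = 91.962 mm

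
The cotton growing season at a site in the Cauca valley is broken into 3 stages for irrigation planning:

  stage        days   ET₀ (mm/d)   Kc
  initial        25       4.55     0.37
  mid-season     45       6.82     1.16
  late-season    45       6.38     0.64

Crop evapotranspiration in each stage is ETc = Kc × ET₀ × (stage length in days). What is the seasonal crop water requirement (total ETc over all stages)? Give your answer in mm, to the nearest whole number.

initial: 0.37 × 4.55 × 25 = 42.09 mm
mid-season: 1.16 × 6.82 × 45 = 356.00 mm
late-season: 0.64 × 6.38 × 45 = 183.74 mm
Seasonal total = 581.83 mm

582 mm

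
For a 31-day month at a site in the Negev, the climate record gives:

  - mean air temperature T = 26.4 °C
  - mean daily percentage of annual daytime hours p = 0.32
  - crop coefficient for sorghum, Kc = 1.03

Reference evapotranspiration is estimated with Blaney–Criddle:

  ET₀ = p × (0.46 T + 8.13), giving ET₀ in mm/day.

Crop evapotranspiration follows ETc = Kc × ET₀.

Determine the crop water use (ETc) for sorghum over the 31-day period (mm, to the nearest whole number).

ET₀ = 0.32 × (0.46 × 26.4 + 8.13) = 0.32 × 20.274 = 6.4877 mm/d
ETc = Kc × ET₀ = 1.03 × 6.4877 = 6.6823 mm/d
Over 31 days: 6.6823 × 31 = 207.151 mm

207 mm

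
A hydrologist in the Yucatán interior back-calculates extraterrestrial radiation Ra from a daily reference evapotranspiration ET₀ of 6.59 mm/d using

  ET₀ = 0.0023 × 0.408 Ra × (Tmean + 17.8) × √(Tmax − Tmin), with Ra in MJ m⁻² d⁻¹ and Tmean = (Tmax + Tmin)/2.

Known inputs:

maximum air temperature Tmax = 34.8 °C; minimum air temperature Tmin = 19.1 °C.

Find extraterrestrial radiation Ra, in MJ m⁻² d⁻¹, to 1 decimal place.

39.6 MJ m⁻² d⁻¹

Tmean = (34.8+19.1)/2 = 26.95 °C; ΔT = 15.7
Ra = ET₀ / [0.0023 × 0.408 × (Tmean+17.8) × √ΔT]
   = 6.59 / (0.0023 × 0.408 × 44.75 × 3.9623) = 39.606 MJ m⁻² d⁻¹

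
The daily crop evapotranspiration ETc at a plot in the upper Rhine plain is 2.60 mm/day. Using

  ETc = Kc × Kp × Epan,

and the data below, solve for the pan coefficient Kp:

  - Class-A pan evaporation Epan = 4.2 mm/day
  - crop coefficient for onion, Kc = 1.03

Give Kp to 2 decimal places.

ETc = Kc × Kp × Epan  ⇒  Kp = ETc / (Kc × Epan)
Kp = 2.60 / (1.03 × 4.2) = 2.60 / 4.326 = 0.6010

0.60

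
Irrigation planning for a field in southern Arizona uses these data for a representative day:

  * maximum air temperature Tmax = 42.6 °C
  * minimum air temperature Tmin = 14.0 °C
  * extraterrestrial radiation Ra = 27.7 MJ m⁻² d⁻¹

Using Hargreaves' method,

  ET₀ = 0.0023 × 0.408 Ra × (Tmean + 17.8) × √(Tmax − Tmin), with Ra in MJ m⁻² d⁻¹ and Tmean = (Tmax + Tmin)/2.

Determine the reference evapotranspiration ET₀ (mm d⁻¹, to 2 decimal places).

6.41 mm d⁻¹

Tmean = (42.6 + 14.0)/2 = 28.30 °C
0.408 Ra = 0.408 × 27.7 = 11.3016 mm/d equivalent
ET₀ = 0.0023 × 11.3016 × (28.30 + 17.8) × √28.6 = 0.0023 × 11.3016 × 46.10 × 5.3479 = 6.4084 mm/d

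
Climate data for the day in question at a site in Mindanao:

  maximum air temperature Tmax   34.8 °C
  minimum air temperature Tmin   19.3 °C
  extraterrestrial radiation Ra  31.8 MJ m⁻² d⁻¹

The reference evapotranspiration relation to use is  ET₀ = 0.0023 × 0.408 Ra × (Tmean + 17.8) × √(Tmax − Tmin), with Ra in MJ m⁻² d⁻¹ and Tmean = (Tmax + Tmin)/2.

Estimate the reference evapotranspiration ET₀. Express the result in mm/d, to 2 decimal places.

Tmean = (34.8 + 19.3)/2 = 27.05 °C
0.408 Ra = 0.408 × 31.8 = 12.9744 mm/d equivalent
ET₀ = 0.0023 × 12.9744 × (27.05 + 17.8) × √15.5 = 0.0023 × 12.9744 × 44.85 × 3.9370 = 5.2692 mm/d

5.27 mm/d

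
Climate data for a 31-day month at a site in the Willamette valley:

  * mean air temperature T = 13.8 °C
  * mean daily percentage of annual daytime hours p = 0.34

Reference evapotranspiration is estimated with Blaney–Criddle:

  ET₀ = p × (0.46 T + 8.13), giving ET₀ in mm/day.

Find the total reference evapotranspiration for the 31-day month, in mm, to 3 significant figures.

153 mm

ET₀ = 0.34 × (0.46 × 13.8 + 8.13) = 0.34 × 14.478 = 4.9225 mm/d
Monthly total = 4.9225 × 31 = 152.598 mm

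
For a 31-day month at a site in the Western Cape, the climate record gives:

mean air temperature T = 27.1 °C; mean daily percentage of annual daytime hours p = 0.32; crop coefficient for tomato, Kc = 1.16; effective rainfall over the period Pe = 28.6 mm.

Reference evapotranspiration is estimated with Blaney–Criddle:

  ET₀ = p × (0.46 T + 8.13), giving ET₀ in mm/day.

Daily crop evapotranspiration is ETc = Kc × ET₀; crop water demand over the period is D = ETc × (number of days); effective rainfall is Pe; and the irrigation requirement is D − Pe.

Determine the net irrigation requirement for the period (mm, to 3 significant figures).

208 mm

ET₀ = 0.32 × (0.46 × 27.1 + 8.13) = 0.32 × 20.596 = 6.5907 mm/d
ETc = Kc × ET₀ = 1.16 × 6.5907 = 7.6452 mm/d
Crop demand D = ETc × 31 d = 7.6452 × 31 = 237.001 mm
D − Pe = 237.001 − 28.6 = 208.401 mm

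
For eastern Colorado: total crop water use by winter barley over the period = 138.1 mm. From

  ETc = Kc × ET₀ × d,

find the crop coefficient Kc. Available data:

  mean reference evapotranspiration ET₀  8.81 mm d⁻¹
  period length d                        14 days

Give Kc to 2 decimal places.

1.12

ETc = Kc × ET₀ × d  ⇒  Kc = ETc / (ET₀ × d)
Kc = 138.1 / (8.81 × 14) = 138.1 / 123.34 = 1.1197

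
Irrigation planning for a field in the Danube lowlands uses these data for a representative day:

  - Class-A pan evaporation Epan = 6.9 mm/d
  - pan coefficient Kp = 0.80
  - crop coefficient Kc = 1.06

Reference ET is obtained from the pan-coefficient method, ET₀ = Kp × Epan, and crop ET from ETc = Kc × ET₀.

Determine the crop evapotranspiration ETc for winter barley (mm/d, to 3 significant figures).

ET₀ = 0.80 × 6.9 = 5.5200 mm/d
ETc = Kc × ET₀ = 1.06 × 5.5200 = 5.8512 mm/d

5.85 mm/d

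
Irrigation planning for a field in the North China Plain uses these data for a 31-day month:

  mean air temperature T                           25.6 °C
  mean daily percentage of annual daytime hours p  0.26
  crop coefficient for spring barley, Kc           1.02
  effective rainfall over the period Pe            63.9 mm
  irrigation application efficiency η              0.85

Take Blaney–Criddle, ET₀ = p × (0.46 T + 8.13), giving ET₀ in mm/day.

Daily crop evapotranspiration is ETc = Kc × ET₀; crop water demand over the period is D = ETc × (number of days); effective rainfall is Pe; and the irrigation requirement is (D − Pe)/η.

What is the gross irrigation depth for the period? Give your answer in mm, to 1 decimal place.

ET₀ = 0.26 × (0.46 × 25.6 + 8.13) = 0.26 × 19.906 = 5.1756 mm/d
ETc = Kc × ET₀ = 1.02 × 5.1756 = 5.2791 mm/d
Crop demand D = ETc × 31 d = 5.2791 × 31 = 163.652 mm
D − Pe = 163.652 − 63.9 = 99.752 mm
Gross irrigation = 99.752 / 0.85 = 117.355 mm

117.4 mm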